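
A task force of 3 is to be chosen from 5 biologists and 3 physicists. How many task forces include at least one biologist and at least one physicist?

45

Unrestricted: C(8,3) = 56 ways to pick any 3 of the 8.
Subtract selections that omit an entire group: no biologists → C(3,3) = 1; no physicists → C(5,3) = 10.
Both groups omitted at once is impossible, so 56 − 11 = 45.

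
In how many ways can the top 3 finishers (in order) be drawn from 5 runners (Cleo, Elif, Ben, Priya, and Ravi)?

There are 5 choices for 1st place, 4 for 2nd, and 3 for 3rd.
That gives 5 × 4 × 3 = 60.

60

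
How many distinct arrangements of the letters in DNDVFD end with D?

60

With the last slot taken by D, it remains to arrange the other 5 letters (NDVFD).
Those 5 letters have D appearing twice, giving (5)!/(2!) = 60.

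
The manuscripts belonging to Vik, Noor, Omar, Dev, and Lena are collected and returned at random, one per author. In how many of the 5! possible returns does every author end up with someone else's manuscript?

This is the derangement count D_5: permutations of 5 items with no fixed point.
By inclusion–exclusion this is Σ_{j=0}^{5} (−1)^j C(5,j)·(5−j)!.
Computing: 120 − 120 + 60 − 20 + 5 − 1 = 44.

44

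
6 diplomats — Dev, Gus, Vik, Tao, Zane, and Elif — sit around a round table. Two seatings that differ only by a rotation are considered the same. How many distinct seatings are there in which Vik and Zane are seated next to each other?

Treat {Vik, Zane} as one unit (2 internal orders) and seat the resulting 5 units around the table: (4)! circular arrangements.
So 2 × (4)! = 2 × 24 = 48.

48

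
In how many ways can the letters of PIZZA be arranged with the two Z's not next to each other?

There are 5!/(2!) = 60 arrangements of PIZZA in total.
Arrangements with the Z's together: treat ZZ as one letter, giving (4)! = 24.
Hence 60 − 24 = 36.

36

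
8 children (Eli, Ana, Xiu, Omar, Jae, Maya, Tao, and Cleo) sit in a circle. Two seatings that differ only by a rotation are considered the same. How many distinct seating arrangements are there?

Seat Eli anywhere (absorbing the rotational symmetry), then permute the other 7: (7)! = 5040.

5040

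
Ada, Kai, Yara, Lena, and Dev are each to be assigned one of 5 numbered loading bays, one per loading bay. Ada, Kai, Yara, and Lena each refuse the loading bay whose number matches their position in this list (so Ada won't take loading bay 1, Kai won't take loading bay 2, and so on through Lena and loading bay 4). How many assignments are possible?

53

Let Aᵢ (for 1 ≤ i ≤ 4) be the placements that put person i in their forbidden loading bay. Any j of these fix j positions, leaving (5−j)! ways to fill the rest, and there are C(4,j) ways to pick which j.
By inclusion–exclusion, the number of valid placements is Σ_{j=0}^{4} (−1)^j C(4,j)·(5−j)!.
Computing: 120 − 96 + 36 − 8 + 1 = 53.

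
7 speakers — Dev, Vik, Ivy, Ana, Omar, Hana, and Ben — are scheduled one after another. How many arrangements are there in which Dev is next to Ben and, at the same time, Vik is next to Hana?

Treat {Dev,Ben} as one block (2 orders) and {Vik,Hana} as another (2 orders).
That leaves 5 units to arrange: 2 × 2 × 5! = 4 × 120 = 480.

480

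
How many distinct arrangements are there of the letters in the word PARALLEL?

3360

The 8 letters of PARALLEL have repeats: A appearing twice and L appearing 3 times.
Dividing 8! = 40320 by 3!·2! = 12 for the repeated letters gives 3360.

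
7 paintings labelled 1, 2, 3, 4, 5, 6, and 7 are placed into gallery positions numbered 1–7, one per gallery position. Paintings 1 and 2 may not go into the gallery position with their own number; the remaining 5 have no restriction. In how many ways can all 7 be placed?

Let Aᵢ (for i ∈ {1, 2}) be the placements that put painting i in its forbidden gallery position. Any j of these fix j positions, leaving (7−j)! ways to fill the rest, and there are C(2,j) ways to pick which j.
By inclusion–exclusion, the number of valid placements is Σ_{j=0}^{2} (−1)^j C(2,j)·(7−j)!.
Computing: 5040 − 1440 + 120 = 3720.

3720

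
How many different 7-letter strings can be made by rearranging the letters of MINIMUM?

Letter multiplicities in MINIMUM: I×2, M×3, N×1, U×1.
So there are 7! / (3!·2!) = 420 distinguishable arrangements.

420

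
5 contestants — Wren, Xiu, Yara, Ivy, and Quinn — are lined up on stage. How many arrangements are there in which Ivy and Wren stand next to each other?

Treat {Ivy, Wren} as a single unit. There are 4 units to order, and the pair itself can be ordered 2 ways.
That gives 2 × 4! = 2 × 24 = 48.

48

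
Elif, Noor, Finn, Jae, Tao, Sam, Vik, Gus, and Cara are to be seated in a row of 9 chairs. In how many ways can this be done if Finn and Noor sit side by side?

80640

Glue Finn and Noor into one block (2 internal orders), leaving 8 units to arrange in a row.
So the count is 2·(8)! = 80640.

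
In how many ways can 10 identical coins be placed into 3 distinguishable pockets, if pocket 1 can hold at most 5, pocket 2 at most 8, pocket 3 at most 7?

Without the upper bounds there are C(12,2) = 66 ways to split 10 among 3 pockets.
Subtract solutions that violate a single cap (substitute x_i' = x_i − (cap_i+1)): x_1 ≥ 6 gives C(6,2) = 15; x_2 ≥ 9 gives C(3,2) = 3; x_3 ≥ 8 gives C(4,2) = 6. Together 24.
No two caps can be exceeded simultaneously, so the pair terms are all 0.
By inclusion–exclusion the count is 66 − 24 + 0 = 42.

42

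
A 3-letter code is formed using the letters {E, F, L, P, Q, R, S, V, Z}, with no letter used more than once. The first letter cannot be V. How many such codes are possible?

448

The first letter has 9−1 = 8 choices (anything except V).
The remaining 2 letters are filled from the other 8 symbols without repetition: 8 × 7 = 56.
Total: 8 × 56 = 448.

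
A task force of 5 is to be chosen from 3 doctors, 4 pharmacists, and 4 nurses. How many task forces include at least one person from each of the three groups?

364

With no constraint there are C(11,5) = 462 possible selections.
Subtract selections that omit an entire group: no doctors → C(8,5) = 56; no pharmacists → C(7,5) = 21; no nurses → C(7,5) = 21.
Add back selections omitting two groups (i.e. drawn from a single group): C(3,5) + C(4,5) + C(4,5) = 0.
By inclusion–exclusion: 462 − 98 + 0 = 364.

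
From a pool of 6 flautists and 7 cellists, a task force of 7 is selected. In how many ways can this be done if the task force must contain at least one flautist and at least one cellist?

Unrestricted: C(13,7) = 1716 ways to pick any 7 of the 13.
Subtract selections that omit an entire group: no flautists → C(7,7) = 1; no cellists → C(6,7) = 0.
Both groups omitted at once is impossible, so 1716 − 1 = 1715.

1715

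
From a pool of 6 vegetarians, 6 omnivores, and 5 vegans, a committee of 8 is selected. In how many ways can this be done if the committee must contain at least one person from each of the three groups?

With no constraint there are C(17,8) = 24310 possible selections.
Selections missing a whole group: no vegetarians → C(11,8) = 165; no omnivores → C(11,8) = 165; no vegans → C(12,8) = 495.
Add back selections omitting two groups (i.e. drawn from a single group): C(6,8) + C(6,8) + C(5,8) = 0.
By inclusion–exclusion: 24310 − 825 + 0 = 23485.

23485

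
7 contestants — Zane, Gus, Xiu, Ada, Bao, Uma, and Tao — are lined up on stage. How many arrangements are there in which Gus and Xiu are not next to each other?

3600

Of the 7! = 5040 arrangements, those with Gus and Xiu adjacent number 2 × 6! = 1440 (treat the pair as a block with 2 internal orders).
Complementary counting: 5040 − 1440 = 3600.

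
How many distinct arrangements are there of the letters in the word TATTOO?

60

Letter multiplicities in TATTOO: A×1, O×2, T×3.
The number of distinct arrangements is 6!/(3!·2!) = 720/12 = 60.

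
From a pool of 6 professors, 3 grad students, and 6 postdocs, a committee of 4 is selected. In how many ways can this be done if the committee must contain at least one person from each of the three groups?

Total 4-person selections from all 15: C(15,4) = 1365.
Subtract selections that omit an entire group: no professors → C(9,4) = 126; no grad students → C(12,4) = 495; no postdocs → C(9,4) = 126.
Add back selections omitting two groups (i.e. drawn from a single group): C(6,4) + C(3,4) + C(6,4) = 30.
By inclusion–exclusion: 1365 − 747 + 30 = 648.

648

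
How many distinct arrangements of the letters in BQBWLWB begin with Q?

60

With the first slot taken by Q, it remains to arrange the other 6 letters (BBWLWB).
Those 6 letters have B appearing 3 times and W appearing twice, giving (6)!/(3!·2!) = 60.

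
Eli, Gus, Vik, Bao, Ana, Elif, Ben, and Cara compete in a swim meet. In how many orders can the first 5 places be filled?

6720

There are 8 choices for 1st place, 7 for 2nd, and so on down to 4 for position 5.
That gives 8 × 7 × 6 × 5 × 4 = 6720.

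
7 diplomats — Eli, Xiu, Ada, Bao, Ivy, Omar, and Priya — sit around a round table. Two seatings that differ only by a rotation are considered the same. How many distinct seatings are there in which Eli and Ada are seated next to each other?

240

Glue Eli and Ada into a block (2 internal orders). Seating 6 units around a circle gives (5)! arrangements.
So 2 × (5)! = 2 × 120 = 240.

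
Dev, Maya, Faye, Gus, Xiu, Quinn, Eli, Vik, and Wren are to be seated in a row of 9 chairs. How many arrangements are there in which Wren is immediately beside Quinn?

80640

Glue Wren and Quinn into one block (2 internal orders), leaving 8 units to arrange in a row.
So the count is 2·(8)! = 80640.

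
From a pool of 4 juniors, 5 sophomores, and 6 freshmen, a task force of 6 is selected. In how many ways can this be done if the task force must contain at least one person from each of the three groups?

Unrestricted: C(15,6) = 5005 ways to pick any 6 of the 15.
Subtract selections that omit an entire group: no juniors → C(11,6) = 462; no sophomores → C(10,6) = 210; no freshmen → C(9,6) = 84.
Add back selections omitting two groups (i.e. drawn from a single group): C(4,6) + C(5,6) + C(6,6) = 1.
By inclusion–exclusion: 5005 − 756 + 1 = 4250.

4250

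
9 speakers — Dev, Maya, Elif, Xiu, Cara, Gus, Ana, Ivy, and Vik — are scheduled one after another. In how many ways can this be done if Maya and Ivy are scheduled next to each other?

Treat {Maya, Ivy} as a single unit. There are 8 units to order, and the pair itself can be ordered 2 ways.
That gives 2 × 8! = 2 × 40320 = 80640.

80640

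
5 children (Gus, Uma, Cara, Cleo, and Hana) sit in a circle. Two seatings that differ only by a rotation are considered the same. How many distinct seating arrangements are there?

24

Around a circle, 5 distinct people have 5!/5 = (4)! = 24 rotationally distinct seatings.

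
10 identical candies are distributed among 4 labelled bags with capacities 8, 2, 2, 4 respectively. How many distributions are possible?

Without the upper bounds there are C(13,3) = 286 ways to split 10 among 4 bags.
Subtract solutions that violate a single cap (substitute x_i' = x_i − (cap_i+1)): x_1 ≥ 9 gives C(4,3) = 4; x_2 ≥ 3 gives C(10,3) = 120; x_3 ≥ 3 gives C(10,3) = 120; x_4 ≥ 5 gives C(8,3) = 56. Together 300.
Add back pairs where two caps are both exceeded: 0 + 0 + 0 + 35 + 10 + 10 = 55.
By inclusion–exclusion the count is 286 − 300 + 55 = 41.

41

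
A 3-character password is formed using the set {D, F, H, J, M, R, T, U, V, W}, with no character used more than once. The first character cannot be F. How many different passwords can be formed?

The first character has 10−1 = 9 choices (anything except F).
The remaining 2 characters are filled from the other 9 symbols without repetition: 9 × 8 = 72.
Total: 9 × 72 = 648.

648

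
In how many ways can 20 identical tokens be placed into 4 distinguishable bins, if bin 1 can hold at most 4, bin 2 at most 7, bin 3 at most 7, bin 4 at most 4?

10

Without the upper bounds there are C(23,3) = 1771 ways to split 20 among 4 bins.
Subtract solutions that violate a single cap (substitute x_i' = x_i − (cap_i+1)): x_1 ≥ 5 gives C(18,3) = 816; x_2 ≥ 8 gives C(15,3) = 455; x_3 ≥ 8 gives C(15,3) = 455; x_4 ≥ 5 gives C(18,3) = 816. Together 2542.
Add back pairs where two caps are both exceeded: 120 + 120 + 286 + 35 + 120 + 120 = 801.
Subtract triples: 0 + 10 + 10 + 0 = 20.
By inclusion–exclusion the count is 1771 − 2542 + 801 − 20 = 10.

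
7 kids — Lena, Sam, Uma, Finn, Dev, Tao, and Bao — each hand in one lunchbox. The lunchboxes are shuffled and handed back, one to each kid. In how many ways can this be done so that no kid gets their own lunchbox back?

1854

This is the derangement count D_7: permutations of 7 items with no fixed point.
By inclusion–exclusion this is Σ_{j=0}^{7} (−1)^j C(7,j)·(7−j)!.
Computing: 5040 − 5040 + 2520 − 840 + 210 − 42 + 7 − 1 = 1854.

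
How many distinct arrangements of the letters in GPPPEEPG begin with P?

Fix P in the first position and arrange the remaining 7 letters.
Those 7 letters have E appearing twice, G appearing twice, and P appearing 3 times, giving (7)!/(3!·2!·2!) = 210.

210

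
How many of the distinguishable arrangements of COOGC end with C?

12

With the last slot taken by C, it remains to arrange the other 4 letters (OOGC).
Those 4 letters have O appearing twice, giving (4)!/(2!) = 12.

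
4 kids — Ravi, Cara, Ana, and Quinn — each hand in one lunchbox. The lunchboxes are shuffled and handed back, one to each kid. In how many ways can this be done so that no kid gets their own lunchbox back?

9

This is the derangement count D_4: permutations of 4 items with no fixed point.
By inclusion–exclusion this is Σ_{j=0}^{4} (−1)^j C(4,j)·(4−j)!.
Computing: 24 − 24 + 12 − 4 + 1 = 9.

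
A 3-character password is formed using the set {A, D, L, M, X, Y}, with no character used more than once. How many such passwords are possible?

120

Choose and order 3 of the 6 symbols: the first character has 6 options, the next 5, then 4.
That product is 6 × 5 × 4 = 120.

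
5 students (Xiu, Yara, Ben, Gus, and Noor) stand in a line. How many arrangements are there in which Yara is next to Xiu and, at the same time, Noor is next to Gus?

24

Treat {Yara,Xiu} as one block (2 orders) and {Noor,Gus} as another (2 orders).
That leaves 3 units to arrange: 2 × 2 × 3! = 4 × 6 = 24.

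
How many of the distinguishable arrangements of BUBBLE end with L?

With the last slot taken by L, it remains to arrange the other 5 letters (BUBBE).
Those 5 letters have B appearing 3 times, giving (5)!/(3!) = 20.

20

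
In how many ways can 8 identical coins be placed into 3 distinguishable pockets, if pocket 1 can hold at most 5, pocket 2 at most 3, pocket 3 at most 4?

14

Ignoring the caps, the number of non-negative solutions to x_1+…+x_3 = 8 is C(10,2) = 45.
Subtract solutions that violate a single cap (substitute x_i' = x_i − (cap_i+1)): x_1 ≥ 6 gives C(4,2) = 6; x_2 ≥ 4 gives C(6,2) = 15; x_3 ≥ 5 gives C(5,2) = 10. Together 31.
No two caps can be exceeded simultaneously, so the pair terms are all 0.
By inclusion–exclusion the count is 45 − 31 + 0 = 14.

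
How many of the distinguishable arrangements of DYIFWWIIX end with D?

With the last slot taken by D, it remains to arrange the other 8 letters (YIFWWIIX).
Those 8 letters have I appearing 3 times and W appearing twice, giving (8)!/(3!·2!) = 3360.

3360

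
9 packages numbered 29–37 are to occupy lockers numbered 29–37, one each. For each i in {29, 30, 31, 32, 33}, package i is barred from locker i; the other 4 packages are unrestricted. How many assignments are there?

Let Aᵢ (for 29 ≤ i ≤ 33) be the placements that put package i in its forbidden locker. Any j of these fix j positions, leaving (9−j)! ways to fill the rest, and there are C(5,j) ways to pick which j.
By inclusion–exclusion, the number of valid placements is Σ_{j=0}^{5} (−1)^j C(5,j)·(9−j)!.
Computing: 362880 − 201600 + 50400 − 7200 + 600 − 24 = 205056.

205056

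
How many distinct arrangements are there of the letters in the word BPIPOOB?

630

The 7 letters of BPIPOOB have repeats: B appearing twice, O appearing twice, and P appearing twice.
Dividing 7! = 5040 by 2!·2!·2! = 8 for the repeated letters gives 630.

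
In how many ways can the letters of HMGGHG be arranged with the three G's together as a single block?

Treat the 3 copies of G as a single block. The multiset to arrange is then {GGG, H, H, M}, 4 items in all.
That gives (4)!/(2!) = 12 arrangements.

12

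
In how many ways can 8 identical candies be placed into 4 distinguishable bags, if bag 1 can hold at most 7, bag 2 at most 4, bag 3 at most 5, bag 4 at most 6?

130

Without the upper bounds there are C(11,3) = 165 ways to split 8 among 4 bags.
Subtract solutions that violate a single cap (substitute x_i' = x_i − (cap_i+1)): x_1 ≥ 8 gives C(3,3) = 1; x_2 ≥ 5 gives C(6,3) = 20; x_3 ≥ 6 gives C(5,3) = 10; x_4 ≥ 7 gives C(4,3) = 4. Together 35.
No two caps can be exceeded simultaneously, so the pair terms are all 0.
By inclusion–exclusion the count is 165 − 35 + 0 = 130.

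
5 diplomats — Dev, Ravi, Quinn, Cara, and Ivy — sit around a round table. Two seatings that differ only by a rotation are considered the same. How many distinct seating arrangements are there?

24

Seat Dev anywhere (absorbing the rotational symmetry), then permute the other 4: (4)! = 24.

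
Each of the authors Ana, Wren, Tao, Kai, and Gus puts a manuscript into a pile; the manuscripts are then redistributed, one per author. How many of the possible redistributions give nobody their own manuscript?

Count assignments avoiding every fixed point. For any j of the 5 authors fixed to their own manuscript, the other 5−j can be arranged in (5−j)! ways.
By inclusion–exclusion this is Σ_{j=0}^{5} (−1)^j C(5,j)·(5−j)!.
Computing: 120 − 120 + 60 − 20 + 5 − 1 = 44.

44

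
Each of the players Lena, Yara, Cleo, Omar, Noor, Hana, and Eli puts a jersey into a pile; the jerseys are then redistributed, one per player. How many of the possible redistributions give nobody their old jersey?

Let Aᵢ be the assignments in which player i gets their old jersey. We want the size of the complement of A₁∪…∪A_7.
By inclusion–exclusion this is Σ_{j=0}^{7} (−1)^j C(7,j)·(7−j)!.
Computing: 5040 − 5040 + 2520 − 840 + 210 − 42 + 7 − 1 = 1854.

1854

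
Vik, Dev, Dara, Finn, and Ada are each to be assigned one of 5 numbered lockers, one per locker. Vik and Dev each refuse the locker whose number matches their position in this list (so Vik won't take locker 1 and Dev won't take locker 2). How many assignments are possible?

78

Let Aᵢ (for i ∈ {1, 2}) be the placements that put person i in their forbidden locker. Any j of these fix j positions, leaving (5−j)! ways to fill the rest, and there are C(2,j) ways to pick which j.
By inclusion–exclusion, the number of valid placements is Σ_{j=0}^{2} (−1)^j C(2,j)·(5−j)!.
Computing: 120 − 48 + 6 = 78.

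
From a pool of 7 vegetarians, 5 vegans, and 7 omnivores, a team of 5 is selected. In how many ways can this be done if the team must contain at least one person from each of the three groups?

Unrestricted: C(19,5) = 11628 ways to pick any 5 of the 19.
Selections missing a whole group: no vegetarians → C(12,5) = 792; no vegans → C(14,5) = 2002; no omnivores → C(12,5) = 792.
Add back selections omitting two groups (i.e. drawn from a single group): C(7,5) + C(5,5) + C(7,5) = 43.
By inclusion–exclusion: 11628 − 3586 + 43 = 8085.

8085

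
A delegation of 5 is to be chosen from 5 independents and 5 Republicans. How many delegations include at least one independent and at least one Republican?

Total 5-person selections from all 10: C(10,5) = 252.
Subtract selections that omit an entire group: no independents → C(5,5) = 1; no Republicans → C(5,5) = 1.
Both groups omitted at once is impossible, so 252 − 2 = 250.

250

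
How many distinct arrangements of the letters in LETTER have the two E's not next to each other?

There are 6!/(2!·2!) = 180 arrangements of LETTER in total.
If the two E's are adjacent, glue them into one block, leaving 5 items to arrange: (5)!/(2!) = 60 ways.
Hence 180 − 60 = 120.

120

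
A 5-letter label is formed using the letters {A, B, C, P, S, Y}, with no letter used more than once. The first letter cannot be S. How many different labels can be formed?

The first letter has 6−1 = 5 choices (anything except S).
The remaining 4 letters are filled from the other 5 symbols without repetition: 5 × 4 × 3 × 2 = 120.
Total: 5 × 120 = 600.

600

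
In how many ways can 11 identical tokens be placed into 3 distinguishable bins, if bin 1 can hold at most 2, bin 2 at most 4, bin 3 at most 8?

9

By stars and bars, unrestricted non-negative solutions to x_1+…+x_3 = 11 number C(11+2,2) = 78.
Subtract solutions that violate a single cap (substitute x_i' = x_i − (cap_i+1)): x_1 ≥ 3 gives C(10,2) = 45; x_2 ≥ 5 gives C(8,2) = 28; x_3 ≥ 9 gives C(4,2) = 6. Together 79.
Add back pairs where two caps are both exceeded: 10 + 0 + 0 = 10.
By inclusion–exclusion the count is 78 − 79 + 10 = 9.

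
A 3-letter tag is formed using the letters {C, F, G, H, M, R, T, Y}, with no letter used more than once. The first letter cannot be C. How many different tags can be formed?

294

The first letter has 8−1 = 7 choices (anything except C).
The remaining 2 letters are filled from the other 7 symbols without repetition: 7 × 6 = 42.
Total: 7 × 42 = 294.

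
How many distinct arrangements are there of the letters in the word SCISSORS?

Letter multiplicities in SCISSORS: C×1, I×1, O×1, R×1, S×4.
So there are 8! / (4!) = 1680 distinguishable arrangements.

1680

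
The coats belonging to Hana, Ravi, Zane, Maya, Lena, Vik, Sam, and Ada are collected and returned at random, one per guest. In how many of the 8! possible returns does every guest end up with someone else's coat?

This is the derangement count D_8: permutations of 8 items with no fixed point.
By inclusion–exclusion this is Σ_{j=0}^{8} (−1)^j C(8,j)·(8−j)!.
Computing: 40320 − 40320 + 20160 − 6720 + 1680 − 336 + 56 − 8 + 1 = 14833.

14833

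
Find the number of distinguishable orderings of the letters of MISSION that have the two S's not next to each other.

Total arrangements of MISSION: 7!/(2!·2!) = 1260.
If the two S's are adjacent, glue them into one block, leaving 6 items to arrange: (6)!/(2!) = 360 ways.
Subtracting, 1260 − 360 = 900 arrangements keep the S's apart.

900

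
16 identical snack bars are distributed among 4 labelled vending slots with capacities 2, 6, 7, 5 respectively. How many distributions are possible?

31

Without the upper bounds there are C(19,3) = 969 ways to split 16 among 4 vending slots.
Subtract solutions that violate a single cap (substitute x_i' = x_i − (cap_i+1)): x_1 ≥ 3 gives C(16,3) = 560; x_2 ≥ 7 gives C(12,3) = 220; x_3 ≥ 8 gives C(11,3) = 165; x_4 ≥ 6 gives C(13,3) = 286. Together 1231.
Add back pairs where two caps are both exceeded: 84 + 56 + 120 + 4 + 20 + 10 = 294.
Subtract triples: 0 + 1 + 0 + 0 = 1.
By inclusion–exclusion the count is 969 − 1231 + 294 − 1 = 31.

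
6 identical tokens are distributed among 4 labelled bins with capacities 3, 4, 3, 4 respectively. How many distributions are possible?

56

Ignoring the caps, the number of non-negative solutions to x_1+…+x_4 = 6 is C(9,3) = 84.
Subtract solutions that violate a single cap (substitute x_i' = x_i − (cap_i+1)): x_1 ≥ 4 gives C(5,3) = 10; x_2 ≥ 5 gives C(4,3) = 4; x_3 ≥ 4 gives C(5,3) = 10; x_4 ≥ 5 gives C(4,3) = 4. Together 28.
No two caps can be exceeded simultaneously, so the pair terms are all 0.
By inclusion–exclusion the count is 84 − 28 + 0 = 56.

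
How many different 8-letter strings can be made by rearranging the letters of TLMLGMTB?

The 8 letters of TLMLGMTB have repeats: L appearing twice, M appearing twice, and T appearing twice.
The number of distinct arrangements is 8!/(2!·2!·2!) = 40320/8 = 5040.

5040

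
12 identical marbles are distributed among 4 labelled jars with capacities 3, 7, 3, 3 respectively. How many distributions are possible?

32

By stars and bars, unrestricted non-negative solutions to x_1+…+x_4 = 12 number C(12+3,3) = 455.
Subtract solutions that violate a single cap (substitute x_i' = x_i − (cap_i+1)): x_1 ≥ 4 gives C(11,3) = 165; x_2 ≥ 8 gives C(7,3) = 35; x_3 ≥ 4 gives C(11,3) = 165; x_4 ≥ 4 gives C(11,3) = 165. Together 530.
Add back pairs where two caps are both exceeded: 1 + 35 + 35 + 1 + 1 + 35 = 108.
Subtract triples: 0 + 0 + 1 + 0 = 1.
By inclusion–exclusion the count is 455 − 530 + 108 − 1 = 32.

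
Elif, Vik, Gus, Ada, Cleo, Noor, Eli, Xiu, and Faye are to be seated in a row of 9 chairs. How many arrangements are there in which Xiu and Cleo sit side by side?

Place the 7 others and the Xiu-Cleo pair as 8 objects in a line; the pair has 2 internal arrangements.
So the count is 2·(8)! = 80640.

80640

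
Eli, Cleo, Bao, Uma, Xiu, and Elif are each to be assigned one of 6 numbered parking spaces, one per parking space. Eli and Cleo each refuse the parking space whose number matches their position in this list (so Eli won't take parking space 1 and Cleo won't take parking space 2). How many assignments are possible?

504

Let Aᵢ (for i ∈ {1, 2}) be the placements that put person i in their forbidden parking space. Any j of these fix j positions, leaving (6−j)! ways to fill the rest, and there are C(2,j) ways to pick which j.
By inclusion–exclusion, the number of valid placements is Σ_{j=0}^{2} (−1)^j C(2,j)·(6−j)!.
Computing: 720 − 240 + 24 = 504.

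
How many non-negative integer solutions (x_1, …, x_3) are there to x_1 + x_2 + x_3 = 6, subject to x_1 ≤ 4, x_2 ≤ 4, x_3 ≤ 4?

19

By stars and bars, unrestricted non-negative solutions to x_1+…+x_3 = 6 number C(6+2,2) = 28.
Subtract solutions that violate a single cap (substitute x_i' = x_i − (cap_i+1)): x_1 ≥ 5 gives C(3,2) = 3; x_2 ≥ 5 gives C(3,2) = 3; x_3 ≥ 5 gives C(3,2) = 3. Together 9.
No two caps can be exceeded simultaneously, so the pair terms are all 0.
By inclusion–exclusion the count is 28 − 9 + 0 = 19.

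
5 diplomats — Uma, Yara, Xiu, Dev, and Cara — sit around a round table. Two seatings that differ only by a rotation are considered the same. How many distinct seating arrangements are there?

Around a circle, 5 distinct people have 5!/5 = (4)! = 24 rotationally distinct seatings.

24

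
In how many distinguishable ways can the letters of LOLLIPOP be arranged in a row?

1680

The 8 letters of LOLLIPOP have repeats: L appearing 3 times, O appearing twice, and P appearing twice.
Dividing 8! = 40320 by 3!·2!·2! = 24 for the repeated letters gives 1680.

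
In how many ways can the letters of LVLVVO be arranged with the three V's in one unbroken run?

Treat the 3 copies of V as a single block. The multiset to arrange is then {VVV, L, L, O}, 4 items in all.
That gives (4)!/(2!) = 12 arrangements.

12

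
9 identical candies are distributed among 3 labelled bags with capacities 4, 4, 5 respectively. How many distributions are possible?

By stars and bars, unrestricted non-negative solutions to x_1+…+x_3 = 9 number C(9+2,2) = 55.
Subtract solutions that violate a single cap (substitute x_i' = x_i − (cap_i+1)): x_1 ≥ 5 gives C(6,2) = 15; x_2 ≥ 5 gives C(6,2) = 15; x_3 ≥ 6 gives C(5,2) = 10. Together 40.
No two caps can be exceeded simultaneously, so the pair terms are all 0.
By inclusion–exclusion the count is 55 − 40 + 0 = 15.

15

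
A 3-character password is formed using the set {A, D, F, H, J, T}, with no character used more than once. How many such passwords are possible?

With no repetition, fill the 3 characters in order: 6 choices, then 5, down to 4.
That product is 6 × 5 × 4 = 120.

120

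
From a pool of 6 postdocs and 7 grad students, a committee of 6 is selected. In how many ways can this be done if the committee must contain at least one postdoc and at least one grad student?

1708

With no constraint there are C(13,6) = 1716 possible selections.
Subtract selections that omit an entire group: no postdocs → C(7,6) = 7; no grad students → C(6,6) = 1.
Both groups omitted at once is impossible, so 1716 − 8 = 1708.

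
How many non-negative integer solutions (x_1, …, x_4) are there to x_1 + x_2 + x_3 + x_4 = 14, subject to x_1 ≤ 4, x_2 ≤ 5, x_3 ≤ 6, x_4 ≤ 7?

130

Without the upper bounds there are C(17,3) = 680 ways to split 14 among 4 variables.
Subtract solutions that violate a single cap (substitute x_i' = x_i − (cap_i+1)): x_1 ≥ 5 gives C(12,3) = 220; x_2 ≥ 6 gives C(11,3) = 165; x_3 ≥ 7 gives C(10,3) = 120; x_4 ≥ 8 gives C(9,3) = 84. Together 589.
Add back pairs where two caps are both exceeded: 20 + 10 + 4 + 4 + 1 + 0 = 39.
By inclusion–exclusion the count is 680 − 589 + 39 = 130.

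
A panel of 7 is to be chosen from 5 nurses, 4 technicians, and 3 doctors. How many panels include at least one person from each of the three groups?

747

With no constraint there are C(12,7) = 792 possible selections.
Subtract selections that omit an entire group: no nurses → C(7,7) = 1; no technicians → C(8,7) = 8; no doctors → C(9,7) = 36.
Add back selections omitting two groups (i.e. drawn from a single group): C(5,7) + C(4,7) + C(3,7) = 0.
By inclusion–exclusion: 792 − 45 + 0 = 747.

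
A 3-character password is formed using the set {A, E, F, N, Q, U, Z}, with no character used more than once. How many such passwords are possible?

210

Choose and order 3 of the 7 symbols: the first character has 7 options, the next 6, then 5.
That product is 7 × 6 × 5 = 210.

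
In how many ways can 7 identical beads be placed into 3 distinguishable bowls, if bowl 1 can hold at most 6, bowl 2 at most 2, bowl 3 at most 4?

14

Ignoring the caps, the number of non-negative solutions to x_1+…+x_3 = 7 is C(9,2) = 36.
Subtract solutions that violate a single cap (substitute x_i' = x_i − (cap_i+1)): x_1 ≥ 7 gives C(2,2) = 1; x_2 ≥ 3 gives C(6,2) = 15; x_3 ≥ 5 gives C(4,2) = 6. Together 22.
No two caps can be exceeded simultaneously, so the pair terms are all 0.
By inclusion–exclusion the count is 36 − 22 + 0 = 14.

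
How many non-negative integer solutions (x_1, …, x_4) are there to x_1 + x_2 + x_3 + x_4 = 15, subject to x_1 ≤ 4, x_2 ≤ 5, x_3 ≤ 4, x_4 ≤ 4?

Ignoring the caps, the number of non-negative solutions to x_1+…+x_4 = 15 is C(18,3) = 816.
Subtract solutions that violate a single cap (substitute x_i' = x_i − (cap_i+1)): x_1 ≥ 5 gives C(13,3) = 286; x_2 ≥ 6 gives C(12,3) = 220; x_3 ≥ 5 gives C(13,3) = 286; x_4 ≥ 5 gives C(13,3) = 286. Together 1078.
Add back pairs where two caps are both exceeded: 35 + 56 + 56 + 35 + 35 + 56 = 273.
Subtract triples: 0 + 0 + 1 + 0 = 1.
By inclusion–exclusion the count is 816 − 1078 + 273 − 1 = 10.

10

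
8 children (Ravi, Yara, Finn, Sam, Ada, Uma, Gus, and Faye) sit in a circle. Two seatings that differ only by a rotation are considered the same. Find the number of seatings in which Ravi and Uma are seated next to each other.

1440

Treat {Ravi, Uma} as one unit (2 internal orders) and seat the resulting 7 units around the table: (6)! circular arrangements.
So 2 × (6)! = 2 × 720 = 1440.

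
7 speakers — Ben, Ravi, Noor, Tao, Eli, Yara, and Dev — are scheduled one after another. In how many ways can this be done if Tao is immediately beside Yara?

Treat {Tao, Yara} as a single unit. There are 6 units to order, and the pair itself can be ordered 2 ways.
So the count is 2·(6)! = 1440.

1440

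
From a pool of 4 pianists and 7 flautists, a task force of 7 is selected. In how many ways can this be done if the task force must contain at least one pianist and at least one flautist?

329

Unrestricted: C(11,7) = 330 ways to pick any 7 of the 11.
Subtract selections that omit an entire group: no pianists → C(7,7) = 1; no flautists → C(4,7) = 0.
Both groups omitted at once is impossible, so 330 − 1 = 329.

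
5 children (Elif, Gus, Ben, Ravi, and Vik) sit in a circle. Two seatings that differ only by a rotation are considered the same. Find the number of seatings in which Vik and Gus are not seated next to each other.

All circular seatings of 5 people number (4)! = 24.
Seatings with Vik beside Gus: treat them as a block with 2 internal orders, giving 2 × (3)! = 12.
Subtracting, 24 − 12 = 12.

12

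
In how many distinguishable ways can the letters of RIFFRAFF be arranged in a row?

RIFFRAFF has 8 letters with F appearing 4 times and R appearing twice.
So there are 8! / (4!·2!) = 840 distinguishable arrangements.

840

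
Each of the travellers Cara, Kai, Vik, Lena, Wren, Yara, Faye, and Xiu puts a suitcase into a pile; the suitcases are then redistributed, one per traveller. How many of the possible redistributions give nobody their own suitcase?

Count assignments avoiding every fixed point. For any j of the 8 travellers fixed to their own suitcase, the other 8−j can be arranged in (8−j)! ways.
By inclusion–exclusion this is Σ_{j=0}^{8} (−1)^j C(8,j)·(8−j)!.
Computing: 40320 − 40320 + 20160 − 6720 + 1680 − 336 + 56 − 8 + 1 = 14833.

14833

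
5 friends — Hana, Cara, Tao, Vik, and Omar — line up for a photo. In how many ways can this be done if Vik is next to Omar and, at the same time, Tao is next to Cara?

24

Treat {Vik,Omar} as one block (2 orders) and {Tao,Cara} as another (2 orders).
That leaves 3 units to arrange: 2 × 2 × 3! = 4 × 6 = 24.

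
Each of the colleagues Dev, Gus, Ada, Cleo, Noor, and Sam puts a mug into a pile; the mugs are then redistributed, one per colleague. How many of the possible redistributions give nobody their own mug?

265

Let Aᵢ be the assignments in which colleague i gets their own mug. We want the size of the complement of A₁∪…∪A_6.
By inclusion–exclusion this is Σ_{j=0}^{6} (−1)^j C(6,j)·(6−j)!.
Computing: 720 − 720 + 360 − 120 + 30 − 6 + 1 = 265.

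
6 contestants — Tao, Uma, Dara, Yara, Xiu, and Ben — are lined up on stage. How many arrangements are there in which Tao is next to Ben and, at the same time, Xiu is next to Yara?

Treat {Tao,Ben} as one block (2 orders) and {Xiu,Yara} as another (2 orders).
That leaves 4 units to arrange: 2 × 2 × 4! = 4 × 24 = 96.

96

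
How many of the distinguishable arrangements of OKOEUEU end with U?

With the last slot taken by U, it remains to arrange the other 6 letters (OKOEEU).
Those 6 letters have E appearing twice and O appearing twice, giving (6)!/(2!·2!) = 180.

180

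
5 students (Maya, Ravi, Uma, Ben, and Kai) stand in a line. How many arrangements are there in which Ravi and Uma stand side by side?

Treat {Ravi, Uma} as a single unit. There are 4 units to order, and the pair itself can be ordered 2 ways.
That gives 2 × 4! = 2 × 24 = 48.

48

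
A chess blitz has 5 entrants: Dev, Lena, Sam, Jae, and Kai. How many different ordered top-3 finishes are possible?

60

There are 5 choices for 1st place, 4 for 2nd, and 3 for 3rd.
That gives 5 × 4 × 3 = 60.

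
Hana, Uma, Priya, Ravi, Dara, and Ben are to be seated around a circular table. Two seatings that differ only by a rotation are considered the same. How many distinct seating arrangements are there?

120

Fix one person's seat to break rotational symmetry; the remaining 5 people can be arranged in (5)! = 120 ways.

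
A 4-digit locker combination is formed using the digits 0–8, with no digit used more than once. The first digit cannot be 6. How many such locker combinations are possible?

The first digit has 9−1 = 8 choices (anything except 6).
The remaining 3 digits are filled from the other 8 symbols without repetition: 8 × 7 × 6 = 336.
Total: 8 × 336 = 2688.

2688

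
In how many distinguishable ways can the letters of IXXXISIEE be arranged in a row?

5040

The 9 letters of IXXXISIEE have repeats: E appearing twice, I appearing 3 times, and X appearing 3 times.
Dividing 9! = 362880 by 3!·3!·2! = 72 for the repeated letters gives 5040.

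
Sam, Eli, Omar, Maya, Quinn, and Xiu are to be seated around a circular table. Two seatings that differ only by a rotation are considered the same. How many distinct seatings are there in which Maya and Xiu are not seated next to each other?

Without the restriction there are (5)! = 120 seatings.
Seatings with Maya beside Xiu: treat them as a block with 2 internal orders, giving 2 × (4)! = 48.
Subtracting, 120 − 48 = 72.

72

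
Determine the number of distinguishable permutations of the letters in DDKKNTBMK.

Letter multiplicities in DDKKNTBMK: B×1, D×2, K×3, M×1, N×1, T×1.
The number of distinct arrangements is 9!/(3!·2!) = 362880/12 = 30240.

30240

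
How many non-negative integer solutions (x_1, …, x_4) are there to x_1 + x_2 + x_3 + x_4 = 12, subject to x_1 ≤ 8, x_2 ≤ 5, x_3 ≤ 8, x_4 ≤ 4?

By stars and bars, unrestricted non-negative solutions to x_1+…+x_4 = 12 number C(12+3,3) = 455.
Subtract solutions that violate a single cap (substitute x_i' = x_i − (cap_i+1)): x_1 ≥ 9 gives C(6,3) = 20; x_2 ≥ 6 gives C(9,3) = 84; x_3 ≥ 9 gives C(6,3) = 20; x_4 ≥ 5 gives C(10,3) = 120. Together 244.
Add back pairs where two caps are both exceeded: 0 + 0 + 0 + 0 + 4 + 0 = 4.
By inclusion–exclusion the count is 455 − 244 + 4 = 215.

215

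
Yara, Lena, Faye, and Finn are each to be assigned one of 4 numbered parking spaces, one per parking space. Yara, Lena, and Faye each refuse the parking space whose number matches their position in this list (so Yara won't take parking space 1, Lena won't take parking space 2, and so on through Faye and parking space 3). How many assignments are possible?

11

Let Aᵢ (for i ∈ {1, 2, 3}) be the placements that put person i in their forbidden parking space. Any j of these fix j positions, leaving (4−j)! ways to fill the rest, and there are C(3,j) ways to pick which j.
By inclusion–exclusion, the number of valid placements is Σ_{j=0}^{3} (−1)^j C(3,j)·(4−j)!.
Computing: 24 − 18 + 6 − 1 = 11.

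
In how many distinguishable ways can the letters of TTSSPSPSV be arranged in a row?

3780

Letter multiplicities in TTSSPSPSV: P×2, S×4, T×2, V×1.
Dividing 9! = 362880 by 4!·2!·2! = 96 for the repeated letters gives 3780.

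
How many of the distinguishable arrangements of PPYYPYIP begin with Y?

105

With the first slot taken by Y, it remains to arrange the other 7 letters (PPYPYIP).
Those 7 letters have P appearing 4 times and Y appearing twice, giving (7)!/(4!·2!) = 105.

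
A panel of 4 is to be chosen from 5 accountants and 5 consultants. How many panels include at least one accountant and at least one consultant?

Unrestricted: C(10,4) = 210 ways to pick any 4 of the 10.
Subtract selections that omit an entire group: no accountants → C(5,4) = 5; no consultants → C(5,4) = 5.
Both groups omitted at once is impossible, so 210 − 10 = 200.

200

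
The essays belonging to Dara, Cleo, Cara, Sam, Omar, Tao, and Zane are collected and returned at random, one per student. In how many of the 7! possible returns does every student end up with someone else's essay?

This is the derangement count D_7: permutations of 7 items with no fixed point.
By inclusion–exclusion this is Σ_{j=0}^{7} (−1)^j C(7,j)·(7−j)!.
Computing: 5040 − 5040 + 2520 − 840 + 210 − 42 + 7 − 1 = 1854.

1854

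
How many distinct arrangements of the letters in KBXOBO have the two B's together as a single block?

60

Treat the 2 copies of B as a single block. The multiset to arrange is then {BB, K, O, O, X}, 5 items in all.
That gives (5)!/(2!) = 60 arrangements.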